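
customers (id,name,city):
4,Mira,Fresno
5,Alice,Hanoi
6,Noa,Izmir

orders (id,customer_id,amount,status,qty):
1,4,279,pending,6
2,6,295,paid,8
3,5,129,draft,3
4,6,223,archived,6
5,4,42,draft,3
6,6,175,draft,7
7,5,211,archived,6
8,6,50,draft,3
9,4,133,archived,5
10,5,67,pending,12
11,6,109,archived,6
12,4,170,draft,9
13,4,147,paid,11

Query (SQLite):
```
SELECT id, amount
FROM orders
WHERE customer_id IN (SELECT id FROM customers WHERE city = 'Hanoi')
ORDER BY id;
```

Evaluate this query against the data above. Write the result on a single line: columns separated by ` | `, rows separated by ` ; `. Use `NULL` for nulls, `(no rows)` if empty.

Inner query: customers.id where city = 'Hanoi'.
Outer: keep orders rows whose customer_id is in that set.
Inner query → {5}

3 | 129 ; 7 | 211 ; 10 | 67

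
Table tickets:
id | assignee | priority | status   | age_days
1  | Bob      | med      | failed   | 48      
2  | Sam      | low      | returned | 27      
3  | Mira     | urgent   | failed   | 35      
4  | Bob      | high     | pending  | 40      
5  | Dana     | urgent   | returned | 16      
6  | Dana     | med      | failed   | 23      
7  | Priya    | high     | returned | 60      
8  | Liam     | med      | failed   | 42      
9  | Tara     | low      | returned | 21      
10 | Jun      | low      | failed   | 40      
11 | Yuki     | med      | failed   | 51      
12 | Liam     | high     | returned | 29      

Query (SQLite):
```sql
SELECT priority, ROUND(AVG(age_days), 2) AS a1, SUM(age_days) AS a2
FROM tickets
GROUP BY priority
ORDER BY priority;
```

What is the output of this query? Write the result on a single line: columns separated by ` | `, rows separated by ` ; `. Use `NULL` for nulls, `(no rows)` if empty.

Group tickets by priority.
Per group compute: ROUND(AVG(age_days), 2), SUM(age_days).
  high: ids {4, 7, 12} → ROUND(AVG(age_days), 2)=43, SUM(age_days)=129
  low: ids {2, 9, 10} → ROUND(AVG(age_days), 2)=29.33, SUM(age_days)=88
  med: ids {1, 6, 8, 11} → ROUND(AVG(age_days), 2)=41, SUM(age_days)=164
  urgent: ids {3, 5} → ROUND(AVG(age_days), 2)=25.5, SUM(age_days)=51

high | 43 | 129 ; low | 29.33 | 88 ; med | 41 | 164 ; urgent | 25.5 | 51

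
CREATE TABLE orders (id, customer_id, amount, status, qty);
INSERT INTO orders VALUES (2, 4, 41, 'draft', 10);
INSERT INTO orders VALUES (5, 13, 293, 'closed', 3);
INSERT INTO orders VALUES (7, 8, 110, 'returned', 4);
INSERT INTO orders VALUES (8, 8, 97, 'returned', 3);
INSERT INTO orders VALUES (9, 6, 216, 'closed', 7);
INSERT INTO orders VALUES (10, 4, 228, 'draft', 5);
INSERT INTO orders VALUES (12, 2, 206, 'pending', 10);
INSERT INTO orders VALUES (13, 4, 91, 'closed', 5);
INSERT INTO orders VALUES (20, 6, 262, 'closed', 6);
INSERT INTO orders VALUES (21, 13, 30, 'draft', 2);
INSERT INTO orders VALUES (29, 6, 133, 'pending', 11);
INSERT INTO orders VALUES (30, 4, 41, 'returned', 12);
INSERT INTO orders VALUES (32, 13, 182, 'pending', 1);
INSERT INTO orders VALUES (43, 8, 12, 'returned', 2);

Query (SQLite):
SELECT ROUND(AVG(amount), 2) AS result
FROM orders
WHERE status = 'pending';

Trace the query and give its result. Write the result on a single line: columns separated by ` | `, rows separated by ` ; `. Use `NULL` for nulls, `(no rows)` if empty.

173.67

Rows where status='pending' → amount values: [206, 133, 182].
AVG = 521 / 3 (rounded to 2 dp).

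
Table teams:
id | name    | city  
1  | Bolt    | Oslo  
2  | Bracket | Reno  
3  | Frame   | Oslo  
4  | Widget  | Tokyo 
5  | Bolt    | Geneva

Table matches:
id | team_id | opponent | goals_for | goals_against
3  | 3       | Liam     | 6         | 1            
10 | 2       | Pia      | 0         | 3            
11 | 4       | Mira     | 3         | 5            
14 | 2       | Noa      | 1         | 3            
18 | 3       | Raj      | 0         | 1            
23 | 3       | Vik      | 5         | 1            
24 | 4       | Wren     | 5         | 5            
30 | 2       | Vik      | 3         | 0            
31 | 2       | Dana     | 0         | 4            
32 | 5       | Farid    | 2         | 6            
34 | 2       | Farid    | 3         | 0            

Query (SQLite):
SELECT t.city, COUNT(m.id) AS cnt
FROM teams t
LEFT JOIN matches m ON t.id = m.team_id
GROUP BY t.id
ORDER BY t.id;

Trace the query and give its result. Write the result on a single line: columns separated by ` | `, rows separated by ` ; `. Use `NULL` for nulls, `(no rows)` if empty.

LEFT JOIN keeps every teams row; unmatched ones get NULL for matches columns.
Group by teams.id and compute COUNT(m.id). COUNT(col) of an all-NULL group is 0.
  1: ids {—} → COUNT(m.id)=0
  2: ids {10, 14, 30, 31, 34} → COUNT(m.id)=5
  3: ids {3, 18, 23} → COUNT(m.id)=3
  4: ids {11, 24} → COUNT(m.id)=2
  5: ids {32} → COUNT(m.id)=1

Oslo | 0 ; Reno | 5 ; Oslo | 3 ; Tokyo | 2 ; Geneva | 1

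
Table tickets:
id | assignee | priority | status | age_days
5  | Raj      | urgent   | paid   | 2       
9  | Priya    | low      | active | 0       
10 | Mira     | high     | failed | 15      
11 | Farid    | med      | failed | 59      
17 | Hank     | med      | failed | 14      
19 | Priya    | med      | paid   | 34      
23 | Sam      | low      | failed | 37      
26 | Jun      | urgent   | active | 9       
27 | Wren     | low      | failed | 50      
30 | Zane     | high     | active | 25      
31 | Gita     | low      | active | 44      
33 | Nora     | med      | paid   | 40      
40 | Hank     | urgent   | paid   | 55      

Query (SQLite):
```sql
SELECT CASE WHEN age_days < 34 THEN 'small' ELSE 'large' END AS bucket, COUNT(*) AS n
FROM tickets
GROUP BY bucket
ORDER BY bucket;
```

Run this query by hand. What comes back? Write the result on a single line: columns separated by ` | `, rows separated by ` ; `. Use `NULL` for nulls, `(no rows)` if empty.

Bucket rows by age_days < 34 → 'small' else 'large'; count each bucket.

large | 7 ; small | 6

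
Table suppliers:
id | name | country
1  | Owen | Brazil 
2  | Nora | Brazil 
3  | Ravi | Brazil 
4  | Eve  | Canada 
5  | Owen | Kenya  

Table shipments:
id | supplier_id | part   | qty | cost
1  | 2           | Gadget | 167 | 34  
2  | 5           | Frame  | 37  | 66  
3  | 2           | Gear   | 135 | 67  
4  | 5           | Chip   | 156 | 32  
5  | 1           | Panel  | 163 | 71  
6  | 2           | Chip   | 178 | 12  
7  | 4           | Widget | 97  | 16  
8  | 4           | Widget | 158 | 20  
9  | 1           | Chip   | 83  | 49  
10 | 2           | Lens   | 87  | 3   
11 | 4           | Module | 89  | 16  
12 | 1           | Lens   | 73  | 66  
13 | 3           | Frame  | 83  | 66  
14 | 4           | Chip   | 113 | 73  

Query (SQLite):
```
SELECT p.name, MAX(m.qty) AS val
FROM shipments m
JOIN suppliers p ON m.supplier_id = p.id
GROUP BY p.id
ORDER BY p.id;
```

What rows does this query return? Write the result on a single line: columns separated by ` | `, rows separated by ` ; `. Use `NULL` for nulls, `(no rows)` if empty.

Owen | 163 ; Nora | 178 ; Ravi | 83 ; Eve | 158 ; Owen | 156

Join each shipments row to its suppliers via supplier_id.
Group joined rows by suppliers.id; compute MAX(m.qty) per group.
  1: ids {5, 9, 12} → MAX(m.qty)=163
  2: ids {1, 3, 6, 10} → MAX(m.qty)=178
  3: ids {13} → MAX(m.qty)=83
  4: ids {7, 8, 11, 14} → MAX(m.qty)=158
  5: ids {2, 4} → MAX(m.qty)=156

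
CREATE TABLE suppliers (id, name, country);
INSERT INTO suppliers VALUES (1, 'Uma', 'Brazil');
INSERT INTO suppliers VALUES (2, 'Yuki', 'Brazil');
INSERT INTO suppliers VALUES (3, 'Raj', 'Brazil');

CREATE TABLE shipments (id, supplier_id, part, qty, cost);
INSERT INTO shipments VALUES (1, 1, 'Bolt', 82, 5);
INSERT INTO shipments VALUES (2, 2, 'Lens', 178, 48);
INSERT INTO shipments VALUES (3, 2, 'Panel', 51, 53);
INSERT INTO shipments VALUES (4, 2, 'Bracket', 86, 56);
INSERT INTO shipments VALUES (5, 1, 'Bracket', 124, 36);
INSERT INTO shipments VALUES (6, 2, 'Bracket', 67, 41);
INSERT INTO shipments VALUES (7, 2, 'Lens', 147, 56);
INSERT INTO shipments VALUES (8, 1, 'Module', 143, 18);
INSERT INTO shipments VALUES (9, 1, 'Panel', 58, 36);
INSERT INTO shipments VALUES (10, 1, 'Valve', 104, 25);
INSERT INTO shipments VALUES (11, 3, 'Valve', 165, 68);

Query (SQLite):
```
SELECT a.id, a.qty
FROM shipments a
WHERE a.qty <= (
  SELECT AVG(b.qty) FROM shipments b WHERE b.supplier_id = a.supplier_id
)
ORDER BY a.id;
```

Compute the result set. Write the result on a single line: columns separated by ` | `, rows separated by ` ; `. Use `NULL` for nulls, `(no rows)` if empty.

For each shipments row a, compute AVG(qty) over rows sharing a.supplier_id.
Keep row a if a.qty <= that per-group AVG.
  supplier_id=1: AVG(qty) = 102.2
  supplier_id=2: AVG(qty) = 105.8
  supplier_id=3: AVG(qty) = 165.0

1 | 82 ; 3 | 51 ; 4 | 86 ; 6 | 67 ; 9 | 58 ; 11 | 165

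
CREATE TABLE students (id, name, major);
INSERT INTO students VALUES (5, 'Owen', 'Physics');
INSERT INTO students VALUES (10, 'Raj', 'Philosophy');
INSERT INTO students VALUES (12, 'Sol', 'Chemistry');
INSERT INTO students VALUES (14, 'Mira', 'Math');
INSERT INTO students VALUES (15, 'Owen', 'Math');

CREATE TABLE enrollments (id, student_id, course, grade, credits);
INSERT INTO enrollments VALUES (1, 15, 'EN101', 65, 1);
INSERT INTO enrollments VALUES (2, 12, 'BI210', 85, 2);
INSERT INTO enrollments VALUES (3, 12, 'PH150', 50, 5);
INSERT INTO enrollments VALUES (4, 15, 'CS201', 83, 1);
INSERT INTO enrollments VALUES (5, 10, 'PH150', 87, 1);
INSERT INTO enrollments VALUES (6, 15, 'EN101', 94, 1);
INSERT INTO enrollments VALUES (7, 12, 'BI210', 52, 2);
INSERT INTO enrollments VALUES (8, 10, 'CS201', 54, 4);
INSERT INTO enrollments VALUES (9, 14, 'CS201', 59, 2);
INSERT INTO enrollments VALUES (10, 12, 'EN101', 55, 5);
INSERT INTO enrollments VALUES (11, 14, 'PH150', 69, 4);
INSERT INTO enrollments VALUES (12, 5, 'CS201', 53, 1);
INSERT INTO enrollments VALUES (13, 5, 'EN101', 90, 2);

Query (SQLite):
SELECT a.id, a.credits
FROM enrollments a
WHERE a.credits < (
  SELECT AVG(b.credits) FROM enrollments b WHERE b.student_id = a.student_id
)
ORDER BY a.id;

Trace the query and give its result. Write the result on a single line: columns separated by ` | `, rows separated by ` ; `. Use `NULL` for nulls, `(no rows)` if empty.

2 | 2 ; 5 | 1 ; 7 | 2 ; 9 | 2 ; 12 | 1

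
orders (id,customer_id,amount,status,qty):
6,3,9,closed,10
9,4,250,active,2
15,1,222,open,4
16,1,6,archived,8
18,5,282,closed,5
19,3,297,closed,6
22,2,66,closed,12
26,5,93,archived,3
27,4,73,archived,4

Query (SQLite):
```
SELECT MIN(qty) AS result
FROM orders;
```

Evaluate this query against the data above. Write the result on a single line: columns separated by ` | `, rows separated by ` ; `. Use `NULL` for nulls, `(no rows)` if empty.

2

All qty values: [10, 2, 4, 8, 5, 6, 12, 3, 4].
MIN of non-NULL values = 2.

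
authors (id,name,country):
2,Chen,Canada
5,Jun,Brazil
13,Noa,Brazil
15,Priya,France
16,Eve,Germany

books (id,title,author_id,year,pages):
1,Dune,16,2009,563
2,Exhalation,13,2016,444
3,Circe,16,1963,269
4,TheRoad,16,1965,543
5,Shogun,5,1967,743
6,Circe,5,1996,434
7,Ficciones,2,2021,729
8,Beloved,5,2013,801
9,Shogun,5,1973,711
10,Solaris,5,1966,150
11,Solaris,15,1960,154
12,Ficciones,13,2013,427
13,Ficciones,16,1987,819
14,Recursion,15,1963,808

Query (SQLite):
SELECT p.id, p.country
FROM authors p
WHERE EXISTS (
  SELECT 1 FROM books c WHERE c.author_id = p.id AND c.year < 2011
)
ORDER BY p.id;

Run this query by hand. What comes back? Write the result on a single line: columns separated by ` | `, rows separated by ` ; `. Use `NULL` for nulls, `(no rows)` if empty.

5 | Brazil ; 15 | France ; 16 | Germany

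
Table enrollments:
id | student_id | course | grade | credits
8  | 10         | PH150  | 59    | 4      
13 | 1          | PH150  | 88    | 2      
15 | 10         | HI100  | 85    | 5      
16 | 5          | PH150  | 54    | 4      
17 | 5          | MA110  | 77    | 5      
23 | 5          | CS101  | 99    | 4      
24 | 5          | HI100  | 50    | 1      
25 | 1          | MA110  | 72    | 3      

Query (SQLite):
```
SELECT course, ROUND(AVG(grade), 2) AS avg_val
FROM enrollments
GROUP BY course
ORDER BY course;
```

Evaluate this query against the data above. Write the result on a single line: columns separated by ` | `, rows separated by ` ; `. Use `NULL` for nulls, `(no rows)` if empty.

CS101 | 99 ; HI100 | 67.5 ; MA110 | 74.5 ; PH150 | 67

Partition enrollments by course; compute ROUND(AVG(grade), 2) within each group.
  CS101: ids {23} → ROUND(AVG(grade), 2)=99
  HI100: ids {15, 24} → ROUND(AVG(grade), 2)=67.5
  MA110: ids {17, 25} → ROUND(AVG(grade), 2)=74.5
  PH150: ids {8, 13, 16} → ROUND(AVG(grade), 2)=67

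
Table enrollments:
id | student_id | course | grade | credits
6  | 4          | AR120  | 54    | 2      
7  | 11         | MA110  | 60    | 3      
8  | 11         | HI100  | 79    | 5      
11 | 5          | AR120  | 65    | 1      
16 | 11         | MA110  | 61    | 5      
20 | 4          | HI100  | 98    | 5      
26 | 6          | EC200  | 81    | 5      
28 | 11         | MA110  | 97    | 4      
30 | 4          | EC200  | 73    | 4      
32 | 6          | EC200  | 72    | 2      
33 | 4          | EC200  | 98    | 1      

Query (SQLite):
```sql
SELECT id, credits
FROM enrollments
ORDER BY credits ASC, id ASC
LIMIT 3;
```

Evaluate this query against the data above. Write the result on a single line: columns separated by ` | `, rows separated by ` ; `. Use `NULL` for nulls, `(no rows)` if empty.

11 | 1 ; 33 | 1 ; 6 | 2

Sort by credits asc, tiebreak id asc: (1, id=11), (1, id=33), (2, id=6), (2, id=32), (3, id=7), (4, id=28) …. Take first 3.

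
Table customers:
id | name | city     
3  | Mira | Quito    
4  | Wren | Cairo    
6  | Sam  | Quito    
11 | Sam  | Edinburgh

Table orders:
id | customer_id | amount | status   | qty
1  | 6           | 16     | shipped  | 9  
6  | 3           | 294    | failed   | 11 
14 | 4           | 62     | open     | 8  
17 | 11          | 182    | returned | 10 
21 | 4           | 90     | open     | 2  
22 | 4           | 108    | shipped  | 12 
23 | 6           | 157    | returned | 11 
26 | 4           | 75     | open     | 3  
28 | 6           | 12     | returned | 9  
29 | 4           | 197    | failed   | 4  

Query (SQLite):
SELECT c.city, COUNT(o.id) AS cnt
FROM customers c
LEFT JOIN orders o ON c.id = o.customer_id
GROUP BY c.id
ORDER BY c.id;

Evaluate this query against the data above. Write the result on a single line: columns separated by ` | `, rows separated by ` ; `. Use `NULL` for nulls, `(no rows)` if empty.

LEFT JOIN keeps every customers row; unmatched ones get NULL for orders columns.
Group by customers.id and compute COUNT(o.id). COUNT(col) of an all-NULL group is 0.
  3: ids {6} → COUNT(o.id)=1
  4: ids {14, 21, 22, 26, 29} → COUNT(o.id)=5
  6: ids {1, 23, 28} → COUNT(o.id)=3
  11: ids {17} → COUNT(o.id)=1

Quito | 1 ; Cairo | 5 ; Quito | 3 ; Edinburgh | 1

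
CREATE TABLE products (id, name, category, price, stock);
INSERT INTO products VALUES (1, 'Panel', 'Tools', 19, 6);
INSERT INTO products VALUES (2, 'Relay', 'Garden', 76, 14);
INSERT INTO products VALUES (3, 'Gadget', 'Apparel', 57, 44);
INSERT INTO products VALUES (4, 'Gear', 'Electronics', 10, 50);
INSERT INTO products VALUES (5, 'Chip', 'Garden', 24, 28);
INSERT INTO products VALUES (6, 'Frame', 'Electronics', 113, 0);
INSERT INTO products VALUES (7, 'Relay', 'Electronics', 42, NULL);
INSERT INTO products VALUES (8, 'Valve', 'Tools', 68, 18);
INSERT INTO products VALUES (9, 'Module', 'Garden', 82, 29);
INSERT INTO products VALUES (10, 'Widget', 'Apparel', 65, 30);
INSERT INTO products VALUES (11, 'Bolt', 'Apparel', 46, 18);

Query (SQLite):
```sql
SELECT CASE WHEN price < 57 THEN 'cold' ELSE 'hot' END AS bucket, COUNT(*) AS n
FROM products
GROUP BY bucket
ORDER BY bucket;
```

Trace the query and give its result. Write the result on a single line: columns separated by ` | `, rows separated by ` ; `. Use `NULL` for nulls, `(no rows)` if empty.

Bucket rows by price < 57 → 'cold' else 'hot'; count each bucket.

cold | 5 ; hot | 6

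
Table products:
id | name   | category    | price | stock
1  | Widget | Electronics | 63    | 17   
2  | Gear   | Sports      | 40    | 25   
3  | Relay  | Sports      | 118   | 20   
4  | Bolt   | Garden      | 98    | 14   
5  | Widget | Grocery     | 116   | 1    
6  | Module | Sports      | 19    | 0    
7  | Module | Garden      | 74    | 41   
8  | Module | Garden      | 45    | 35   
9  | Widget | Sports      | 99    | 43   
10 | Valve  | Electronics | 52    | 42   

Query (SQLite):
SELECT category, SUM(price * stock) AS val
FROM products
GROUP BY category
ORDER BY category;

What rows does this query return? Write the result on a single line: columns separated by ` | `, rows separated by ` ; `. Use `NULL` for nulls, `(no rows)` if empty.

For each row compute price * stock.
Group by category; take SUM of the expression per group.
  Electronics: ids {1, 10} → SUM(price * stock)=3255
  Garden: ids {4, 7, 8} → SUM(price * stock)=5981
  Grocery: ids {5} → SUM(price * stock)=116
  Sports: ids {2, 3, 6, 9} → SUM(price * stock)=7617

Electronics | 3255 ; Garden | 5981 ; Grocery | 116 ; Sports | 7617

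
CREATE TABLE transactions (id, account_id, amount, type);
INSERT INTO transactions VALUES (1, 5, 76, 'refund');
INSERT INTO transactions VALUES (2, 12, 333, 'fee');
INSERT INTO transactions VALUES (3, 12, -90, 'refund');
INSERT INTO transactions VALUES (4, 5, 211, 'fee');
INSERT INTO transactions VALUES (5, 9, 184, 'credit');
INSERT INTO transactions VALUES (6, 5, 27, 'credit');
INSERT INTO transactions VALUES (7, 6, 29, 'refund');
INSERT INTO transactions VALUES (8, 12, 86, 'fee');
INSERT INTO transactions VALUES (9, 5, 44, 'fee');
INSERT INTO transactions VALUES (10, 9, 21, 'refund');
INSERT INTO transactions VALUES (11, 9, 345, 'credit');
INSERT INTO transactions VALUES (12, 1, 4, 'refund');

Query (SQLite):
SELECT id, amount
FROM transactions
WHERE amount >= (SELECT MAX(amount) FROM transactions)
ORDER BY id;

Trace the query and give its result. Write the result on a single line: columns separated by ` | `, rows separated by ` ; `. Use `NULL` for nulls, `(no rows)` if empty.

Scalar subquery: MAX(amount) over all transactions rows = 345.
Keep rows where amount >= that value.

11 | 345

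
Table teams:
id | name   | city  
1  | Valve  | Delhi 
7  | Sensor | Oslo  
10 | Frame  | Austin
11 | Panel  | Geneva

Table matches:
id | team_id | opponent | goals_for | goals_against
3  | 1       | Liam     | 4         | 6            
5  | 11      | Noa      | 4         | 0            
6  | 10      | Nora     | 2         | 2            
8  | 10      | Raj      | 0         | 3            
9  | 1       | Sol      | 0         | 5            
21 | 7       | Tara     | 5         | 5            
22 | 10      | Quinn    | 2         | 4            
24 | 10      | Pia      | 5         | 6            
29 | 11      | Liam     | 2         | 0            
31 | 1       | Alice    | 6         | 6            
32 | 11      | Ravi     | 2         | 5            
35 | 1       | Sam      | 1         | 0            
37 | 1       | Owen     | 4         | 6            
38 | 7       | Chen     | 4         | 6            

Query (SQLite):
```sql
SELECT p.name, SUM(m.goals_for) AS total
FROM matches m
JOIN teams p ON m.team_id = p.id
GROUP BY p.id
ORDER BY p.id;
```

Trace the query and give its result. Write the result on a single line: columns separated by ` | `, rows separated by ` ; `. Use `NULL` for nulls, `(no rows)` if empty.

Join each matches row to its teams via team_id.
Group joined rows by teams.id; compute SUM(m.goals_for) per group.
  1: ids {3, 9, 31, 35, 37} → SUM(m.goals_for)=15
  7: ids {21, 38} → SUM(m.goals_for)=9
  10: ids {6, 8, 22, 24} → SUM(m.goals_for)=9
  11: ids {5, 29, 32} → SUM(m.goals_for)=8

Valve | 15 ; Sensor | 9 ; Frame | 9 ; Panel | 8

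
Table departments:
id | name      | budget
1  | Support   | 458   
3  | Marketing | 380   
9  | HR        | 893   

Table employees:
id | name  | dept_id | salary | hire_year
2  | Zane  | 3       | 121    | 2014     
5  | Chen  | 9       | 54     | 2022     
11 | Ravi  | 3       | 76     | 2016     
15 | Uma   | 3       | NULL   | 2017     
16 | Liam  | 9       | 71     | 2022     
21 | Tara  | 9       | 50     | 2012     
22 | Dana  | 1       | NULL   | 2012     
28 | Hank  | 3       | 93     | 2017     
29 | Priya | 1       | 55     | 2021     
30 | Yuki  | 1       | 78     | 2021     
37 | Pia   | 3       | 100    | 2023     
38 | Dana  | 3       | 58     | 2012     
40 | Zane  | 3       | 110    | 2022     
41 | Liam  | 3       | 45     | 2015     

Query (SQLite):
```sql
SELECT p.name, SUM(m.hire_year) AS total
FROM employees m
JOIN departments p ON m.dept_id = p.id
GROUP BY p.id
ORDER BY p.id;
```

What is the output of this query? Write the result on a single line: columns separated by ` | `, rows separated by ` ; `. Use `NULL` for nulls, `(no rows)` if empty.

Join each employees row to its departments via dept_id.
Group joined rows by departments.id; compute SUM(m.hire_year) per group.
  1: ids {22, 29, 30} → SUM(m.hire_year)=6054
  3: ids {2, 11, 15, 28, 37, 38, 40, 41} → SUM(m.hire_year)=16136
  9: ids {5, 16, 21} → SUM(m.hire_year)=6056

Support | 6054 ; Marketing | 16136 ; HR | 6056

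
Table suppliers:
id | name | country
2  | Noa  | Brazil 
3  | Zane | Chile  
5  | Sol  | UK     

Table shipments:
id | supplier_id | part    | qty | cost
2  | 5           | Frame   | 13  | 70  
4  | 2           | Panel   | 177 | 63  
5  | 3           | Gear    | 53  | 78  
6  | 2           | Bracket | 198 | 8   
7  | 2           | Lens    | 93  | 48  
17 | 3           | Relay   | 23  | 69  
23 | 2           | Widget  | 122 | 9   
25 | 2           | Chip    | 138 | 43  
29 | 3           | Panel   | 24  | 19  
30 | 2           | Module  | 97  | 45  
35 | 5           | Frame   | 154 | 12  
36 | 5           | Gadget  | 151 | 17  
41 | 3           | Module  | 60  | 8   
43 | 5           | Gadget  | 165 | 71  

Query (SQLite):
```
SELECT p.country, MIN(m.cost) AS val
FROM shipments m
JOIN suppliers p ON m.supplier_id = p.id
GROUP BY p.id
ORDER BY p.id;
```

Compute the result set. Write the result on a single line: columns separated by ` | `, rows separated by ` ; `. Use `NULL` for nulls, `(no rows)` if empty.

Brazil | 8 ; Chile | 8 ; UK | 12

Join each shipments row to its suppliers via supplier_id.
Group joined rows by suppliers.id; compute MIN(m.cost) per group.
  2: ids {4, 6, 7, 23, 25, 30} → MIN(m.cost)=8
  3: ids {5, 17, 29, 41} → MIN(m.cost)=8
  5: ids {2, 35, 36, 43} → MIN(m.cost)=12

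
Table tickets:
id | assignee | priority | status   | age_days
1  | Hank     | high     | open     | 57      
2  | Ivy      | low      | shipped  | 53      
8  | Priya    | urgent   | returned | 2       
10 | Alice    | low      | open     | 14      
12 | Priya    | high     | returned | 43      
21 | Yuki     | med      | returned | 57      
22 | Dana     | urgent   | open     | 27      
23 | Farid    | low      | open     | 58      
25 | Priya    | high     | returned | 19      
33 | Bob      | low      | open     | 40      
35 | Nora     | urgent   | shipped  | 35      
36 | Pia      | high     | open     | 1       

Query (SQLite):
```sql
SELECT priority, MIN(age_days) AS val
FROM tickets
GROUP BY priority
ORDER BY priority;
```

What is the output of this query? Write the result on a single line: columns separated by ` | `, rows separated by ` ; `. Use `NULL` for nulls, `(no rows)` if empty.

high | 1 ; low | 14 ; med | 57 ; urgent | 2

Partition tickets by priority; compute MIN(age_days) within each group.
  high: ids {1, 12, 25, 36} → MIN(age_days)=1
  low: ids {2, 10, 23, 33} → MIN(age_days)=14
  med: ids {21} → MIN(age_days)=57
  urgent: ids {8, 22, 35} → MIN(age_days)=2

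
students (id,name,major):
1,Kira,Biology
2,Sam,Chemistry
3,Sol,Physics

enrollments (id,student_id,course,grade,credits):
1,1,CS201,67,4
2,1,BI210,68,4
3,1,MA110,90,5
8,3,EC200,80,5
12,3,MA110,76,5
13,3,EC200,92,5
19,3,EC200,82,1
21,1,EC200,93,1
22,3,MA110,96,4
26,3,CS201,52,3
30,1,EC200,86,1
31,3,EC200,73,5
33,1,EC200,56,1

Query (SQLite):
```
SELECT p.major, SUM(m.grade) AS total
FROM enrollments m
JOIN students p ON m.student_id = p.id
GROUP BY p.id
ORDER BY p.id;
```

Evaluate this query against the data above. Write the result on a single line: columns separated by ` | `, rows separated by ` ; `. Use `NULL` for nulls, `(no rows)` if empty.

Biology | 460 ; Physics | 551

Join each enrollments row to its students via student_id.
Group joined rows by students.id; compute SUM(m.grade) per group.
  1: ids {1, 2, 3, 21, 30, 33} → SUM(m.grade)=460
  3: ids {8, 12, 13, 19, 22, 26, 31} → SUM(m.grade)=551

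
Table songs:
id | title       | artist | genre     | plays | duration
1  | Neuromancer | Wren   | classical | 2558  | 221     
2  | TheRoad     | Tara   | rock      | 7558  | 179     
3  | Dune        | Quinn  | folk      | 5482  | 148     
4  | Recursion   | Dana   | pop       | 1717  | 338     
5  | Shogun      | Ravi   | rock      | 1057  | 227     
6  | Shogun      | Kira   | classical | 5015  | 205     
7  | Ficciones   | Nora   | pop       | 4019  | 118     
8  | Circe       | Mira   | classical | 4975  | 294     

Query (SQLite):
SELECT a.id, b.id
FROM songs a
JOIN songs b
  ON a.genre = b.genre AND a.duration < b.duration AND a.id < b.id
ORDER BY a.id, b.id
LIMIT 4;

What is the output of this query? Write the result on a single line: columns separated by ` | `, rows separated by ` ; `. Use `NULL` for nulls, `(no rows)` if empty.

1 | 8 ; 2 | 5 ; 6 | 8

Pairs (a,b) with same genre, a.duration < b.duration, a.id < b.id.
genre groups: classical:{1,6,8} folk:{3} pop:{4,7} rock:{2,5}
Ordered by (a.id, b.id); first 4.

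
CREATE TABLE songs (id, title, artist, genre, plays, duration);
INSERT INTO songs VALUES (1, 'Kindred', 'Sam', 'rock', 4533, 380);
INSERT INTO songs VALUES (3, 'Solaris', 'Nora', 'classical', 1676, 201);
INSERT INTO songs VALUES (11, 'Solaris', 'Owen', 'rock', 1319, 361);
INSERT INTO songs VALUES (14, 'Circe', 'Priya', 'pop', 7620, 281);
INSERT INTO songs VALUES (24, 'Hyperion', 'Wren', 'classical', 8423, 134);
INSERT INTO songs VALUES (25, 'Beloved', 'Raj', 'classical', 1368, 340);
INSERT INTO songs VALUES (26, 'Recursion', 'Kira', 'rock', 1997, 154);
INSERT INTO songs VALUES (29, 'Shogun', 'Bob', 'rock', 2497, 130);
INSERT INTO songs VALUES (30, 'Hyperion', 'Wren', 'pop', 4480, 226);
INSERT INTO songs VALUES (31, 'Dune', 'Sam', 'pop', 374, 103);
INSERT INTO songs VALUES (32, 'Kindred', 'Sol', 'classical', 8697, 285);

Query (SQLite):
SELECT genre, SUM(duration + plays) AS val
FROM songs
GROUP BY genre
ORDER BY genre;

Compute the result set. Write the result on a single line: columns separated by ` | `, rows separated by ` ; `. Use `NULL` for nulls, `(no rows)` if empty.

classical | 21124 ; pop | 13084 ; rock | 11371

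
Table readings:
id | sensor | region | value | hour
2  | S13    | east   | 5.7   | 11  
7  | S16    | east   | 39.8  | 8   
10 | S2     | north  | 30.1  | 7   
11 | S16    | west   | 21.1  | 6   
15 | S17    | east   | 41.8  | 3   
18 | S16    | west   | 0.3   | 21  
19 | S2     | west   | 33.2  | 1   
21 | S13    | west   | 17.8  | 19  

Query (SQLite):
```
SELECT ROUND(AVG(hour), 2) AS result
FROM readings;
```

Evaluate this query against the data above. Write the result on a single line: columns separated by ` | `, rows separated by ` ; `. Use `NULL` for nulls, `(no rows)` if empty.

9.5

All hour values: [11, 8, 7, 6, 3, 21, 1, 19].
AVG = 76 / 8 (rounded to 2 dp).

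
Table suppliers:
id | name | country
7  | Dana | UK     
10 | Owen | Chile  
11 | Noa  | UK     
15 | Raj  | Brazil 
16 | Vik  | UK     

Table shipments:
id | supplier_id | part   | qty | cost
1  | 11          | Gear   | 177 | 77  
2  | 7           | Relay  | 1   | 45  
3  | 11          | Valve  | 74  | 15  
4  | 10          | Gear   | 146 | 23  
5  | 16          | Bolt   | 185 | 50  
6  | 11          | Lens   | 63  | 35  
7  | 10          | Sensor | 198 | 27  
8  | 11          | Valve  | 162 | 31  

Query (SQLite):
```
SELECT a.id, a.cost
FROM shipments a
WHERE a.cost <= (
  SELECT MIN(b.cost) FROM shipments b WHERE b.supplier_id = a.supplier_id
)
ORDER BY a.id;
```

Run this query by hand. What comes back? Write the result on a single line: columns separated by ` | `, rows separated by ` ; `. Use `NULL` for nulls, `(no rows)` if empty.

For each shipments row a, compute MIN(cost) over rows sharing a.supplier_id.
Keep row a if a.cost <= that per-group MIN.
  supplier_id=7: MIN(cost) = 45
  supplier_id=10: MIN(cost) = 23
  supplier_id=11: MIN(cost) = 15
  supplier_id=16: MIN(cost) = 50

2 | 45 ; 3 | 15 ; 4 | 23 ; 5 | 50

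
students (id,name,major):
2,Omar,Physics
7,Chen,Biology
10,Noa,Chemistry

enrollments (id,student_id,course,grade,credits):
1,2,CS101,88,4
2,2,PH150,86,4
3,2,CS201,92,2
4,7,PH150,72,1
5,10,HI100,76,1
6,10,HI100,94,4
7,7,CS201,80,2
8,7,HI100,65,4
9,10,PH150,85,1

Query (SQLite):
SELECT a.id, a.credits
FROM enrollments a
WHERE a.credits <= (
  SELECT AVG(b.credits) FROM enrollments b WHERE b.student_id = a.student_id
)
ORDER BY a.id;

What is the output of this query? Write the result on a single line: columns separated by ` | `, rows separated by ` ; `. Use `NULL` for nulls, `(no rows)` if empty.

For each enrollments row a, compute AVG(credits) over rows sharing a.student_id.
Keep row a if a.credits <= that per-group AVG.
  student_id=2: AVG(credits) = 3.333333
  student_id=7: AVG(credits) = 2.333333
  student_id=10: AVG(credits) = 2.0

3 | 2 ; 4 | 1 ; 5 | 1 ; 7 | 2 ; 9 | 1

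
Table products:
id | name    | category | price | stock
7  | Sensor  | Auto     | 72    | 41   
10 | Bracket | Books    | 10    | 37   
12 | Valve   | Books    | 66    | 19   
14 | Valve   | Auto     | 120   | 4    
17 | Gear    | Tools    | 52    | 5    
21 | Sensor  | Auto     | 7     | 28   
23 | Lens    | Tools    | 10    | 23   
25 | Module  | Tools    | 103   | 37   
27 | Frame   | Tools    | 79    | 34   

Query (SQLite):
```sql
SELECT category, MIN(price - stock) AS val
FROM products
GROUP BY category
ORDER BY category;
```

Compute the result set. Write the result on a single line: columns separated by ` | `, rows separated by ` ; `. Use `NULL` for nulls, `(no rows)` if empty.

Auto | -21 ; Books | -27 ; Tools | -13

For each row compute price - stock.
Group by category; take MIN of the expression per group.
  Auto: ids {7, 14, 21} → MIN(price - stock)=-21
  Books: ids {10, 12} → MIN(price - stock)=-27
  Tools: ids {17, 23, 25, 27} → MIN(price - stock)=-13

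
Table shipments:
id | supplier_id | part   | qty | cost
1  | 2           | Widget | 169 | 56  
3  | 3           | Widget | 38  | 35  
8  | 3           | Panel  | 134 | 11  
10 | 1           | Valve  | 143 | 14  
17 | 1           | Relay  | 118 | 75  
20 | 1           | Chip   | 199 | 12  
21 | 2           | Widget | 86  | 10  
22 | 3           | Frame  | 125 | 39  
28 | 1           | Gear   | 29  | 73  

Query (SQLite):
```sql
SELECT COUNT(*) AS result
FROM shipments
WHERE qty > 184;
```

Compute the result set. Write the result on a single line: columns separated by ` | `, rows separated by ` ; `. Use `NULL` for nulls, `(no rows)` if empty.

1

Rows where qty > 184 → qty values: [199].
COUNT(*) counts rows → 1.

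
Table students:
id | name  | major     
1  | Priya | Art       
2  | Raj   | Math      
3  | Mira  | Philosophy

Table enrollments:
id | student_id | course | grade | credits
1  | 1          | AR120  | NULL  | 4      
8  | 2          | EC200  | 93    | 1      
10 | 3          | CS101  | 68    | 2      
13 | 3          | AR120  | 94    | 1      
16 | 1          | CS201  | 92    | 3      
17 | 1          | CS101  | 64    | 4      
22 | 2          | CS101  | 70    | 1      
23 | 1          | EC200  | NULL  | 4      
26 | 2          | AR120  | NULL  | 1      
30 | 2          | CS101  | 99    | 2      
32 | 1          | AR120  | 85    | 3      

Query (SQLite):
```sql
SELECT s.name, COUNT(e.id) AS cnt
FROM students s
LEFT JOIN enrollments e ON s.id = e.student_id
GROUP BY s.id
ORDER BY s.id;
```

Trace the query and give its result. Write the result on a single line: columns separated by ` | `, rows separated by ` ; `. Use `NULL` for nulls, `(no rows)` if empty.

LEFT JOIN keeps every students row; unmatched ones get NULL for enrollments columns.
Group by students.id and compute COUNT(e.id). COUNT(col) of an all-NULL group is 0.
  1: ids {1, 16, 17, 23, 32} → COUNT(e.id)=5
  2: ids {8, 22, 26, 30} → COUNT(e.id)=4
  3: ids {10, 13} → COUNT(e.id)=2

Priya | 5 ; Raj | 4 ; Mira | 2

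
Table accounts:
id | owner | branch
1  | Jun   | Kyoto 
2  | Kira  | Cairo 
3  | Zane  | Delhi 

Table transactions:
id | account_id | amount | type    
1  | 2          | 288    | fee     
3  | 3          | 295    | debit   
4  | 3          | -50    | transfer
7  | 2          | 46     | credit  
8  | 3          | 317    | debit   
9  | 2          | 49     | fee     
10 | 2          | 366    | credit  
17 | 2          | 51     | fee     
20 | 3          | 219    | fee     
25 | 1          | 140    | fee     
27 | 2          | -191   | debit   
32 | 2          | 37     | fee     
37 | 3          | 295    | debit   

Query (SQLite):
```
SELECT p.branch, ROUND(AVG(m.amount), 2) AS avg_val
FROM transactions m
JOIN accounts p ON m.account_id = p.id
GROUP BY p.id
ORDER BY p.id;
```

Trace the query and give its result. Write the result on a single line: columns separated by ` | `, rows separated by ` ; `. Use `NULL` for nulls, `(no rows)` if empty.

Join each transactions row to its accounts via account_id.
Group joined rows by accounts.id; compute ROUND(AVG(m.amount), 2) per group.
  1: ids {25} → ROUND(AVG(m.amount), 2)=140
  2: ids {1, 7, 9, 10, 17, 27, 32} → ROUND(AVG(m.amount), 2)=92.29
  3: ids {3, 4, 8, 20, 37} → ROUND(AVG(m.amount), 2)=215.2

Kyoto | 140 ; Cairo | 92.29 ; Delhi | 215.2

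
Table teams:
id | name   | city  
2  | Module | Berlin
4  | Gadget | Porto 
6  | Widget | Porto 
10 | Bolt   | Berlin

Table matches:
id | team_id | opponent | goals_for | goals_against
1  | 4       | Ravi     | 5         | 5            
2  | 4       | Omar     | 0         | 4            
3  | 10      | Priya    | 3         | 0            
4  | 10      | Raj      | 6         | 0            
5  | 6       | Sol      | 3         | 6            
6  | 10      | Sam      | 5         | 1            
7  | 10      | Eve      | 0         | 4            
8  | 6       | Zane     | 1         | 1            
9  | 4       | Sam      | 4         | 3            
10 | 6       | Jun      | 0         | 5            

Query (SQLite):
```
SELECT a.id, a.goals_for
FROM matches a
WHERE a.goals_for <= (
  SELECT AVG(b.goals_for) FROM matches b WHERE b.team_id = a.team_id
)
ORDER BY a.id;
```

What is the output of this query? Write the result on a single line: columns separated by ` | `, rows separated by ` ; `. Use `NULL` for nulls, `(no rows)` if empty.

For each matches row a, compute AVG(goals_for) over rows sharing a.team_id.
Keep row a if a.goals_for <= that per-group AVG.
  team_id=4: AVG(goals_for) = 3.0
  team_id=6: AVG(goals_for) = 1.333333
  team_id=10: AVG(goals_for) = 3.5

2 | 0 ; 3 | 3 ; 7 | 0 ; 8 | 1 ; 10 | 0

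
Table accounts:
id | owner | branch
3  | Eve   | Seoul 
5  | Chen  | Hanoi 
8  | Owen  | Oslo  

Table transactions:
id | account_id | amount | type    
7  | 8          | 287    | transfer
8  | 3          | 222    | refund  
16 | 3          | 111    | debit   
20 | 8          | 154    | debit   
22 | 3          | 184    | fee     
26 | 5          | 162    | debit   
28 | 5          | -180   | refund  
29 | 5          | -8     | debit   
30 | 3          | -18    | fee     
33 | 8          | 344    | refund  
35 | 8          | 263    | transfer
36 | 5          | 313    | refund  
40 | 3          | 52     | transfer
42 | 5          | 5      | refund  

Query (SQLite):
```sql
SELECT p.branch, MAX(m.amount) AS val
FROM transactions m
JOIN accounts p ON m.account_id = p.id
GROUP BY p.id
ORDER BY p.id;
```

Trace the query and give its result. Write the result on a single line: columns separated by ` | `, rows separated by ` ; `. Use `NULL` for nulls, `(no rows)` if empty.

Seoul | 222 ; Hanoi | 313 ; Oslo | 344

Join each transactions row to its accounts via account_id.
Group joined rows by accounts.id; compute MAX(m.amount) per group.
  3: ids {8, 16, 22, 30, 40} → MAX(m.amount)=222
  5: ids {26, 28, 29, 36, 42} → MAX(m.amount)=313
  8: ids {7, 20, 33, 35} → MAX(m.amount)=344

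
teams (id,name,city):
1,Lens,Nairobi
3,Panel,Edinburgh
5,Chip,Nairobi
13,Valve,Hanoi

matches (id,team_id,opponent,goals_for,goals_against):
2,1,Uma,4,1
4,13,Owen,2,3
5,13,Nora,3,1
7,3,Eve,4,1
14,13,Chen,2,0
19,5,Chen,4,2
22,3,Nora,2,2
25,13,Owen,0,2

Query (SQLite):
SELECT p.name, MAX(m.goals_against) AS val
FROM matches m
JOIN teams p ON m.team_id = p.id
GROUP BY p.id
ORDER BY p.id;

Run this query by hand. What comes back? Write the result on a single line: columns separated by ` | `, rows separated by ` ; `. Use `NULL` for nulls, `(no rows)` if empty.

Lens | 1 ; Panel | 2 ; Chip | 2 ; Valve | 3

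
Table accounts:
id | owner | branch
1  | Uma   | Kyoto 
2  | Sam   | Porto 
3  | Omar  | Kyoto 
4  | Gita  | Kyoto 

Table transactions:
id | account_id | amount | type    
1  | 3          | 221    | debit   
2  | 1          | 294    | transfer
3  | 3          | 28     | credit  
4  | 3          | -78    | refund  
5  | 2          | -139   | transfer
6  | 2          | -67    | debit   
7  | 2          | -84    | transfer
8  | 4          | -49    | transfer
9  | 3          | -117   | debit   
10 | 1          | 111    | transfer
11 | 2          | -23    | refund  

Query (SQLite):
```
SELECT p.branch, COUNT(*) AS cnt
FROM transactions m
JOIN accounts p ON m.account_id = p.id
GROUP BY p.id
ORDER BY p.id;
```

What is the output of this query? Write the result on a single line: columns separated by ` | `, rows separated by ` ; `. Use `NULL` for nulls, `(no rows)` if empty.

Kyoto | 2 ; Porto | 4 ; Kyoto | 4 ; Kyoto | 1

Join each transactions row to its accounts via account_id.
Group joined rows by accounts.id; compute COUNT(*) per group.
  1: ids {2, 10} → COUNT(*)=2
  2: ids {5, 6, 7, 11} → COUNT(*)=4
  3: ids {1, 3, 4, 9} → COUNT(*)=4
  4: ids {8} → COUNT(*)=1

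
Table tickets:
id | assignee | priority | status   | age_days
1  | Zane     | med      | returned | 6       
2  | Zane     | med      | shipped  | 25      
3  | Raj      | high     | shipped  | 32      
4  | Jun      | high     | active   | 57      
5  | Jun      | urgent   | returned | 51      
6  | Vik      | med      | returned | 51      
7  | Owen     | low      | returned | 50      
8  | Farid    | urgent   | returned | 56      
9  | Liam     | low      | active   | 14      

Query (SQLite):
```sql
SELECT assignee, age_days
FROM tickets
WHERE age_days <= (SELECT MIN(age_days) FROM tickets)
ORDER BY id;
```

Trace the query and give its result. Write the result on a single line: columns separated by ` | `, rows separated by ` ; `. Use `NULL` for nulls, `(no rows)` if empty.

Zane | 6

Scalar subquery: MIN(age_days) over all tickets rows = 6.
Keep rows where age_days <= that value.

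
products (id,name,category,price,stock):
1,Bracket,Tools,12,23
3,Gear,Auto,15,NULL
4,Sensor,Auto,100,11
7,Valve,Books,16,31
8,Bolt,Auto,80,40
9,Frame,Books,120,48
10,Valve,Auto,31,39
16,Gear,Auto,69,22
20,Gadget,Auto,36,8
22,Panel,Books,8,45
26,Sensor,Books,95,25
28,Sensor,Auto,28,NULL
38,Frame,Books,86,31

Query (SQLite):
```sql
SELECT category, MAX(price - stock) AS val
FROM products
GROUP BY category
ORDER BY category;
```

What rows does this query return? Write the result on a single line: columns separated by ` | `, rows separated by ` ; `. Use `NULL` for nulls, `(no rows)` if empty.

Auto | 89 ; Books | 72 ; Tools | -11

For each row compute price - stock.
Group by category; take MAX of the expression per group.
  Auto: ids {3, 4, 8, 10, 16, 20, 28} → MAX(price - stock)=89
  Books: ids {7, 9, 22, 26, 38} → MAX(price - stock)=72
  Tools: ids {1} → MAX(price - stock)=-11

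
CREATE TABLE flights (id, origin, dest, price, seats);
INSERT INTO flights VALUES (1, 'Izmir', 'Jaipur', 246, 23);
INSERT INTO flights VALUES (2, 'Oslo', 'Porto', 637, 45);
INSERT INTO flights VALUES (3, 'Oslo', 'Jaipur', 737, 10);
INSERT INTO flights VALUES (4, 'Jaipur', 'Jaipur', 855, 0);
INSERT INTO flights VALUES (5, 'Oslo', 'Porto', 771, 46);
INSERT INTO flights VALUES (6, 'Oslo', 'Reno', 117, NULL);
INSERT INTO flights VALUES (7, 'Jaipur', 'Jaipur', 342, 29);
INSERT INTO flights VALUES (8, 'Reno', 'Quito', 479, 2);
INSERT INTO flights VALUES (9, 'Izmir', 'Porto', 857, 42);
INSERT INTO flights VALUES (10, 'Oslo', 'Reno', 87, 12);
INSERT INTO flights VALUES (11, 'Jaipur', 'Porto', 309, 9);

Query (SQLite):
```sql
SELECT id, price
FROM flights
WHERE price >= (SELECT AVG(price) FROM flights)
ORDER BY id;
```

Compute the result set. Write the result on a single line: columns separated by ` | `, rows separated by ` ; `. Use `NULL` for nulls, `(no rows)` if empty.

2 | 637 ; 3 | 737 ; 4 | 855 ; 5 | 771 ; 9 | 857

Scalar subquery: AVG(price) over all flights rows = 494.272727 (≈; comparison uses full precision).
Keep rows where price >= that value.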